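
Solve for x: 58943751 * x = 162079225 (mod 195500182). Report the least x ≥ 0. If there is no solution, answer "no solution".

First find gcd(58943751, 195500182):
195500182 = 3×58943751 + 18668929
58943751 = 3×18668929 + 2936964
18668929 = 6×2936964 + 1047145
2936964 = 2×1047145 + 842674
1047145 = 1×842674 + 204471
842674 = 4×204471 + 24790
204471 = 8×24790 + 6151
24790 = 4×6151 + 186
6151 = 33×186 + 13
186 = 14×13 + 4
13 = 3×4 + 1
4 = 4×1 + 0
gcd = 1, so a unique solution mod 195500182 exists.
Back-substitute for the Bézout coefficients:
1 = 13 − 3·4
1 = −3·186 + 43·13
1 = 43·6151 − 1422·186
1 = −1422·24790 + 5731·6151
1 = 5731·204471 − 47270·24790
1 = −47270·842674 + 194811·204471
1 = 194811·1047145 − 242081·842674
1 = −242081·2936964 + 678973·1047145
1 = 678973·18668929 − 4315919·2936964
1 = −4315919·58943751 + 13626730·18668929
1 = 13626730·195500182 − 45196109·58943751
So 58943751·(-45196109) ≡ 1 (mod 195500182), giving 58943751⁻¹ ≡ 150304073.
x ≡ 58943751⁻¹·162079225 ≡ 150304073·162079225 ≡ 53765891 (mod 195500182).

53765891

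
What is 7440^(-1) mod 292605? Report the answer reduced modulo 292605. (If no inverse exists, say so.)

no inverse exists

Euclidean algorithm on 292605, 7440:
292605 = 39×7440 + 2445
7440 = 3×2445 + 105
2445 = 23×105 + 30
105 = 3×30 + 15
30 = 2×15 + 0
The gcd is 15, not 1, hence no inverse exists.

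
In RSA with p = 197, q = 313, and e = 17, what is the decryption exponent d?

φ(n) = (p−1)(q−1) = 196·312 = 61152.
Need d with 17·d ≡ 1 (mod 61152). Apply the extended Euclidean algorithm:
61152 = 3597×17 + 3
17 = 5×3 + 2
3 = 1×2 + 1
2 = 2×1 + 0
Back-substitute:
1 = 3 − 2
1 = −17 + 6·3
1 = 6·61152 − 21583·17
So 17·(-21583) ≡ 1 (mod 61152), hence d ≡ -21583 ≡ 39569 (mod 61152).

39569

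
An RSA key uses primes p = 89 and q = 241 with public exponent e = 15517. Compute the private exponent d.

3253

φ(n) = (p−1)(q−1) = 88·240 = 21120.
Need d with 15517·d ≡ 1 (mod 21120). Apply the extended Euclidean algorithm:
21120 = 1×15517 + 5603
15517 = 2×5603 + 4311
5603 = 1×4311 + 1292
4311 = 3×1292 + 435
1292 = 2×435 + 422
435 = 1×422 + 13
422 = 32×13 + 6
13 = 2×6 + 1
6 = 6×1 + 0
Back-substitute:
1 = 13 − 2·6
1 = −2·422 + 65·13
1 = 65·435 − 67·422
1 = −67·1292 + 199·435
1 = 199·4311 − 664·1292
1 = −664·5603 + 863·4311
1 = 863·15517 − 2390·5603
1 = −2390·21120 + 3253·15517
So 15517·3253 ≡ 1 (mod 21120), hence d = 3253.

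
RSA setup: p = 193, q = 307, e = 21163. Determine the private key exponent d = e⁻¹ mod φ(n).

φ(n) = (p−1)(q−1) = 192·306 = 58752.
Need d with 21163·d ≡ 1 (mod 58752). Apply the extended Euclidean algorithm:
58752 = 2*21163 + 16426
21163 = 1*16426 + 4737
16426 = 3*4737 + 2215
4737 = 2*2215 + 307
2215 = 7*307 + 66
307 = 4*66 + 43
66 = 1*43 + 23
43 = 1*23 + 20
23 = 1*20 + 3
20 = 6*3 + 2
3 = 1*2 + 1
2 = 2*1 + 0
Back-substitute:
1 = 3 − 2
1 = −20 + 7·3
1 = 7·23 − 8·20
1 = −8·43 + 15·23
1 = 15·66 − 23·43
1 = −23·307 + 107·66
1 = 107·2215 − 772·307
1 = −772·4737 + 1651·2215
1 = 1651·16426 − 5725·4737
1 = −5725·21163 + 7376·16426
1 = 7376·58752 − 20477·21163
So 21163·(-20477) ≡ 1 (mod 58752), hence d ≡ -20477 ≡ 38275 (mod 58752).

38275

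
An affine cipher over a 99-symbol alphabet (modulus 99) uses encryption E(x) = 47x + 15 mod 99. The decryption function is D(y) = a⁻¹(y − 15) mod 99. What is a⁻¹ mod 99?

59

gcd(99, 47) by repeated division:
99 = 2*47 + 5
47 = 9*5 + 2
5 = 2*2 + 1
2 = 2*1 + 0
The gcd is 1. Working backward:
1 = 5 − 2·2
1 = −2·47 + 19·5
1 = 19·99 − 40·47
Hence 47⁻¹ ≡ -40 ≡ 59 (mod 99).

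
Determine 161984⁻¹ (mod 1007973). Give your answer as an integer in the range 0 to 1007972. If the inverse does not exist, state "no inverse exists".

Run Euclid on (1007973, 161984):
1007973 = 6×161984 + 36069
161984 = 4×36069 + 17708
36069 = 2×17708 + 653
17708 = 27×653 + 77
653 = 8×77 + 37
77 = 2×37 + 3
37 = 12×3 + 1
3 = 3×1 + 0
Since gcd(161984, 1007973) = 1, back-substitute to write 1 as a combination:
1 = 37 − 12·3
1 = −12·77 + 25·37
1 = 25·653 − 212·77
1 = −212·17708 + 5749·653
1 = 5749·36069 − 11710·17708
1 = −11710·161984 + 52589·36069
1 = 52589·1007973 − 327244·161984
Hence 161984⁻¹ ≡ -327244 ≡ 680729 (mod 1007973).

680729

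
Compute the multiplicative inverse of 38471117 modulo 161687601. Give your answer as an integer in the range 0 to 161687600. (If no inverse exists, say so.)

109784963

Extended Euclidean algorithm:
161687601 = 4*38471117 + 7803133
38471117 = 4*7803133 + 7258585
7803133 = 1*7258585 + 544548
7258585 = 13*544548 + 179461
544548 = 3*179461 + 6165
179461 = 29*6165 + 676
6165 = 9*676 + 81
676 = 8*81 + 28
81 = 2*28 + 25
28 = 1*25 + 3
25 = 8*3 + 1
3 = 3*1 + 0
Since gcd(38471117, 161687601) = 1, back-substitute to write 1 as a combination:
1 = 25 − 8·3
1 = −8·28 + 9·25
1 = 9·81 − 26·28
1 = −26·676 + 217·81
1 = 217·6165 − 1979·676
1 = −1979·179461 + 57608·6165
1 = 57608·544548 − 174803·179461
1 = −174803·7258585 + 2330047·544548
1 = 2330047·7803133 − 2504850·7258585
1 = −2504850·38471117 + 12349447·7803133
1 = 12349447·161687601 − 51902638·38471117
Hence 38471117⁻¹ ≡ -51902638 ≡ 109784963 (mod 161687601).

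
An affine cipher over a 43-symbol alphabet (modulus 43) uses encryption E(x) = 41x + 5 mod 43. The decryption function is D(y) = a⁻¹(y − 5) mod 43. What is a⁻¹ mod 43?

21

Apply the Euclidean algorithm to 43 and 41:
43 = 1×41 + 2
41 = 20×2 + 1
2 = 2×1 + 0
Since gcd(41, 43) = 1, back-substitute to write 1 as a combination:
1 = 41 − 20·2
1 = −20·43 + 21·41
So 41·21 ≡ 1 (mod 43).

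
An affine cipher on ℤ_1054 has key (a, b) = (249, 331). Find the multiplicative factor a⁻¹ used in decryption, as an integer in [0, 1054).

745

Apply the Euclidean algorithm to 1054 and 249:
1054 = 4×249 + 58
249 = 4×58 + 17
58 = 3×17 + 7
17 = 2×7 + 3
7 = 2×3 + 1
3 = 3×1 + 0
gcd = 1, so the inverse exists. Back-substitute:
1 = 7 − 2·3
1 = −2·17 + 5·7
1 = 5·58 − 17·17
1 = −17·249 + 73·58
1 = 73·1054 − 309·249
Thus 249·(-309) ≡ 1 (mod 1054); reducing, -309 mod 1054 = 745.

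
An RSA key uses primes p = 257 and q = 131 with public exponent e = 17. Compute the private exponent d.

φ(n) = (p−1)(q−1) = 256·130 = 33280.
Need d with 17·d ≡ 1 (mod 33280). Apply the extended Euclidean algorithm:
33280 = 1957·17 + 11
17 = 1·11 + 6
11 = 1·6 + 5
6 = 1·5 + 1
5 = 5·1 + 0
Back-substitute:
1 = 6 − 5
1 = −11 + 2·6
1 = 2·17 − 3·11
1 = −3·33280 + 5873·17
So 17·5873 ≡ 1 (mod 33280), hence d = 5873.

5873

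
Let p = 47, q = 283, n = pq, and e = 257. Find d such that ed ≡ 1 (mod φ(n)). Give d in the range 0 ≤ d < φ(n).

φ(n) = (p−1)(q−1) = 46·282 = 12972.
Need d with 257·d ≡ 1 (mod 12972). Apply the extended Euclidean algorithm:
12972 = 50·257 + 122
257 = 2·122 + 13
122 = 9·13 + 5
13 = 2·5 + 3
5 = 1·3 + 2
3 = 1·2 + 1
2 = 2·1 + 0
Back-substitute:
1 = 3 − 2
1 = −5 + 2·3
1 = 2·13 − 5·5
1 = −5·122 + 47·13
1 = 47·257 − 99·122
1 = −99·12972 + 4997·257
So 257·4997 ≡ 1 (mod 12972), hence d = 4997.

4997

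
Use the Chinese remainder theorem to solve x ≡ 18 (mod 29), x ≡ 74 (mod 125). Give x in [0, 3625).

3324

Write x = 18 + 29·k. Then 29·k ≡ 74 − 18 ≡ 56 (mod 125).
Need 29⁻¹ mod 125. Extended Euclid on (125, 29):
125 = 4*29 + 9
29 = 3*9 + 2
9 = 4*2 + 1
2 = 2*1 + 0
Back-substitute:
1 = 9 − 4·2
1 = −4·29 + 13·9
1 = 13·125 − 56·29
29⁻¹ ≡ 69 (mod 125), so k ≡ 69·56 ≡ 114 (mod 125).
x = 18 + 29·114 = 3324.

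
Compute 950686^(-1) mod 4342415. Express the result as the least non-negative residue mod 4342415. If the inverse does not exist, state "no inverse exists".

no inverse exists

Compute gcd(950686, 4342415):
4342415 = 4×950686 + 539671
950686 = 1×539671 + 411015
539671 = 1×411015 + 128656
411015 = 3×128656 + 25047
128656 = 5×25047 + 3421
25047 = 7×3421 + 1100
3421 = 3×1100 + 121
1100 = 9×121 + 11
121 = 11×11 + 0
Since gcd = 11 > 1, 950686 is not a unit mod 4342415.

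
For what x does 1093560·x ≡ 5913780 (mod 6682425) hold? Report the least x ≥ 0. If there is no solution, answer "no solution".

439903

First find gcd(1093560, 6682425):
6682425 = 6*1093560 + 121065
1093560 = 9*121065 + 3975
121065 = 30*3975 + 1815
3975 = 2*1815 + 345
1815 = 5*345 + 90
345 = 3*90 + 75
90 = 1*75 + 15
75 = 5*15 + 0
gcd = 15 and 15 | 5913780, so solutions exist. Divide through by 15: 72904x ≡ 394252 (mod 445495).
Now find 72904⁻¹ mod 445495:
445495 = 6*72904 + 8071
72904 = 9*8071 + 265
8071 = 30*265 + 121
265 = 2*121 + 23
121 = 5*23 + 6
23 = 3*6 + 5
6 = 1*5 + 1
5 = 5*1 + 0
Back-substitute:
1 = 6 − 5
1 = −23 + 4·6
1 = 4·121 − 21·23
1 = −21·265 + 46·121
1 = 46·8071 − 1401·265
1 = −1401·72904 + 12655·8071
1 = 12655·445495 − 77331·72904
So 72904·(-77331) ≡ 1 (mod 445495), i.e. 72904⁻¹ ≡ 368164.
Then x ≡ 368164·394252 ≡ 439903 (mod 445495); the smallest non-negative solution is x = 439903.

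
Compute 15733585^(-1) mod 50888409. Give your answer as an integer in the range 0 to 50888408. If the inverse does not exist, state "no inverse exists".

12385273

gcd(50888409, 15733585) by repeated division:
50888409 = 3*15733585 + 3687654
15733585 = 4*3687654 + 982969
3687654 = 3*982969 + 738747
982969 = 1*738747 + 244222
738747 = 3*244222 + 6081
244222 = 40*6081 + 982
6081 = 6*982 + 189
982 = 5*189 + 37
189 = 5*37 + 4
37 = 9*4 + 1
4 = 4*1 + 0
The gcd is 1. Working backward:
1 = 37 − 9·4
1 = −9·189 + 46·37
1 = 46·982 − 239·189
1 = −239·6081 + 1480·982
1 = 1480·244222 − 59439·6081
1 = −59439·738747 + 179797·244222
1 = 179797·982969 − 239236·738747
1 = −239236·3687654 + 897505·982969
1 = 897505·15733585 − 3829256·3687654
1 = −3829256·50888409 + 12385273·15733585
So 15733585·12385273 ≡ 1 (mod 50888409).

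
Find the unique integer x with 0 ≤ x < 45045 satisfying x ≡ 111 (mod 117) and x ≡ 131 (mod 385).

31701

Write x = 111 + 117·k. Then 117·k ≡ 131 − 111 ≡ 20 (mod 385).
Need 117⁻¹ mod 385. Extended Euclid on (385, 117):
385 = 3·117 + 34
117 = 3·34 + 15
34 = 2·15 + 4
15 = 3·4 + 3
4 = 1·3 + 1
3 = 3·1 + 0
Back-substitute:
1 = 4 − 3
1 = −15 + 4·4
1 = 4·34 − 9·15
1 = −9·117 + 31·34
1 = 31·385 − 102·117
117⁻¹ ≡ 283 (mod 385), so k ≡ 283·20 ≡ 270 (mod 385).
x = 111 + 117·270 = 31701.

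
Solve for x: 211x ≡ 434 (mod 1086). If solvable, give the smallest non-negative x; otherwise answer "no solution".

1016

First find gcd(211, 1086):
1086 = 5·211 + 31
211 = 6·31 + 25
31 = 1·25 + 6
25 = 4·6 + 1
6 = 6·1 + 0
gcd = 1, so a unique solution mod 1086 exists.
Back-substitute for the Bézout coefficients:
1 = 25 − 4·6
1 = −4·31 + 5·25
1 = 5·211 − 34·31
1 = −34·1086 + 175·211
So 211·(175) ≡ 1 (mod 1086), giving 211⁻¹ ≡ 175.
x ≡ 211⁻¹·434 ≡ 175·434 ≡ 1016 (mod 1086).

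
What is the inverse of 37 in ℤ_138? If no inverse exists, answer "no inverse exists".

97

Apply the Euclidean algorithm to 138 and 37:
138 = 3*37 + 27
37 = 1*27 + 10
27 = 2*10 + 7
10 = 1*7 + 3
7 = 2*3 + 1
3 = 3*1 + 0
gcd = 1, so the inverse exists. Back-substitute:
1 = 7 − 2·3
1 = −2·10 + 3·7
1 = 3·27 − 8·10
1 = −8·37 + 11·27
1 = 11·138 − 41·37
So 37·(-41) ≡ 1 (mod 138), and -41 ≡ 97 (mod 138).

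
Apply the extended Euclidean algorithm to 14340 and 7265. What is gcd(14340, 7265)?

Apply Euclid's algorithm to 14340 and 7265:
14340 = 1×7265 + 7075
7265 = 1×7075 + 190
7075 = 37×190 + 45
190 = 4×45 + 10
45 = 4×10 + 5
10 = 2×5 + 0
gcd(14340, 7265) = 5.
Working backward:
5 = 45 − 4·10
5 = −4·190 + 17·45
5 = 17·7075 − 633·190
5 = −633·7265 + 650·7075
5 = 650·14340 − 1283·7265
So 5 = (650)·14340 + (-1283)·7265.

5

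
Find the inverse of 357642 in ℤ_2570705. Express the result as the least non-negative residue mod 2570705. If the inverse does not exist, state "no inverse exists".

2437448

gcd(2570705, 357642) by repeated division:
2570705 = 7*357642 + 67211
357642 = 5*67211 + 21587
67211 = 3*21587 + 2450
21587 = 8*2450 + 1987
2450 = 1*1987 + 463
1987 = 4*463 + 135
463 = 3*135 + 58
135 = 2*58 + 19
58 = 3*19 + 1
19 = 19*1 + 0
The gcd is 1. Working backward:
1 = 58 − 3·19
1 = −3·135 + 7·58
1 = 7·463 − 24·135
1 = −24·1987 + 103·463
1 = 103·2450 − 127·1987
1 = −127·21587 + 1119·2450
1 = 1119·67211 − 3484·21587
1 = −3484·357642 + 18539·67211
1 = 18539·2570705 − 133257·357642
So 357642·(-133257) ≡ 1 (mod 2570705), and -133257 ≡ 2437448 (mod 2570705).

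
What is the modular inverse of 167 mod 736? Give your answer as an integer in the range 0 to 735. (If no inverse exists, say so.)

119

Apply the Euclidean algorithm to 736 and 167:
736 = 4×167 + 68
167 = 2×68 + 31
68 = 2×31 + 6
31 = 5×6 + 1
6 = 6×1 + 0
Since gcd(167, 736) = 1, back-substitute to write 1 as a combination:
1 = 31 − 5·6
1 = −5·68 + 11·31
1 = 11·167 − 27·68
1 = −27·736 + 119·167
So 167·119 ≡ 1 (mod 736).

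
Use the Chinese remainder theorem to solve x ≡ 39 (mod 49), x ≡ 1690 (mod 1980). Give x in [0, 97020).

Write x = 39 + 49·k. Then 49·k ≡ 1690 − 39 ≡ 1651 (mod 1980).
Need 49⁻¹ mod 1980. Extended Euclid on (1980, 49):
1980 = 40×49 + 20
49 = 2×20 + 9
20 = 2×9 + 2
9 = 4×2 + 1
2 = 2×1 + 0
Back-substitute:
1 = 9 − 4·2
1 = −4·20 + 9·9
1 = 9·49 − 22·20
1 = −22·1980 + 889·49
49⁻¹ ≡ 889 (mod 1980), so k ≡ 889·1651 ≡ 559 (mod 1980).
x = 39 + 49·559 = 27430.

27430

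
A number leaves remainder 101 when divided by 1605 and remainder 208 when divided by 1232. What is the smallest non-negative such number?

922976

Write x = 101 + 1605·k. Then 1605·k ≡ 208 − 101 ≡ 107 (mod 1232).
Need 1605⁻¹ mod 1232. Extended Euclid on (1232, 373):
1232 = 3×373 + 113
373 = 3×113 + 34
113 = 3×34 + 11
34 = 3×11 + 1
11 = 11×1 + 0
Back-substitute:
1 = 34 − 3·11
1 = −3·113 + 10·34
1 = 10·373 − 33·113
1 = −33·1232 + 109·373
1605⁻¹ ≡ 109 (mod 1232), so k ≡ 109·107 ≡ 575 (mod 1232).
x = 101 + 1605·575 = 922976.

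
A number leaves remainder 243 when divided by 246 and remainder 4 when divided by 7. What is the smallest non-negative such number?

Write x = 243 + 246·k. Then 246·k ≡ 4 − 243 ≡ 6 (mod 7).
Need 246⁻¹ mod 7. Extended Euclid on (7, 1):
7 = 7*1 + 0
246⁻¹ ≡ 1 (mod 7), so k ≡ 1·6 ≡ 6 (mod 7).
x = 243 + 246·6 = 1719.

1719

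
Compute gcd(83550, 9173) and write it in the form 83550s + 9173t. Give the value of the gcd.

Euclidean algorithm:
83550 = 9·9173 + 993
9173 = 9·993 + 236
993 = 4·236 + 49
236 = 4·49 + 40
49 = 1·40 + 9
40 = 4·9 + 4
9 = 2·4 + 1
4 = 4·1 + 0
gcd(83550, 9173) = 1.
Express as a combination:
1 = 9 − 2·4
1 = −2·40 + 9·9
1 = 9·49 − 11·40
1 = −11·236 + 53·49
1 = 53·993 − 223·236
1 = −223·9173 + 2060·993
1 = 2060·83550 − 18763·9173
So 1 = (2060)·83550 + (-18763)·9173.

1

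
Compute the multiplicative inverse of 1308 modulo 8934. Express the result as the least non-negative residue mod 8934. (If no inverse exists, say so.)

no inverse exists

Euclidean algorithm on 8934, 1308:
8934 = 6*1308 + 1086
1308 = 1*1086 + 222
1086 = 4*222 + 198
222 = 1*198 + 24
198 = 8*24 + 6
24 = 4*6 + 0
gcd(1308, 8934) = 6 ≠ 1, so 1308 has no multiplicative inverse modulo 8934.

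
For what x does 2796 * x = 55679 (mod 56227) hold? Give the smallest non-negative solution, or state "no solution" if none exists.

First find gcd(2796, 56227):
56227 = 20×2796 + 307
2796 = 9×307 + 33
307 = 9×33 + 10
33 = 3×10 + 3
10 = 3×3 + 1
3 = 3×1 + 0
gcd = 1, so a unique solution mod 56227 exists.
Back-substitute for the Bézout coefficients:
1 = 10 − 3·3
1 = −3·33 + 10·10
1 = 10·307 − 93·33
1 = −93·2796 + 847·307
1 = 847·56227 − 17033·2796
So 2796·(-17033) ≡ 1 (mod 56227), giving 2796⁻¹ ≡ 39194.
x ≡ 2796⁻¹·55679 ≡ 39194·55679 ≡ 402 (mod 56227).

402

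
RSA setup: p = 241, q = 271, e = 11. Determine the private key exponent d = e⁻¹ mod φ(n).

5891

φ(n) = (p−1)(q−1) = 240·270 = 64800.
Need d with 11·d ≡ 1 (mod 64800). Apply the extended Euclidean algorithm:
64800 = 5890·11 + 10
11 = 1·10 + 1
10 = 10·1 + 0
Back-substitute:
1 = 11 − 10
1 = −64800 + 5891·11
So 11·5891 ≡ 1 (mod 64800), hence d = 5891.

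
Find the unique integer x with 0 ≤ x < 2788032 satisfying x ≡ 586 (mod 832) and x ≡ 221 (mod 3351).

2235338

Write x = 586 + 832·k. Then 832·k ≡ 221 − 586 ≡ 2986 (mod 3351).
Need 832⁻¹ mod 3351. Extended Euclid on (3351, 832):
3351 = 4*832 + 23
832 = 36*23 + 4
23 = 5*4 + 3
4 = 1*3 + 1
3 = 3*1 + 0
Back-substitute:
1 = 4 − 3
1 = −23 + 6·4
1 = 6·832 − 217·23
1 = −217·3351 + 874·832
832⁻¹ ≡ 874 (mod 3351), so k ≡ 874·2986 ≡ 2686 (mod 3351).
x = 586 + 832·2686 = 2235338.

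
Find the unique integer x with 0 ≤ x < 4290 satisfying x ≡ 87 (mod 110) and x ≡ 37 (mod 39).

3937

Write x = 87 + 110·k. Then 110·k ≡ 37 − 87 ≡ 28 (mod 39).
Need 110⁻¹ mod 39. Extended Euclid on (39, 32):
39 = 1·32 + 7
32 = 4·7 + 4
7 = 1·4 + 3
4 = 1·3 + 1
3 = 3·1 + 0
Back-substitute:
1 = 4 − 3
1 = −7 + 2·4
1 = 2·32 − 9·7
1 = −9·39 + 11·32
110⁻¹ ≡ 11 (mod 39), so k ≡ 11·28 ≡ 35 (mod 39).
x = 87 + 110·35 = 3937.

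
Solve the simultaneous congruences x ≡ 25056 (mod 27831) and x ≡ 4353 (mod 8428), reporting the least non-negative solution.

199823805

Write x = 25056 + 27831·k. Then 27831·k ≡ 4353 − 25056 ≡ 4581 (mod 8428).
Need 27831⁻¹ mod 8428. Extended Euclid on (8428, 2547):
8428 = 3·2547 + 787
2547 = 3·787 + 186
787 = 4·186 + 43
186 = 4·43 + 14
43 = 3·14 + 1
14 = 14·1 + 0
Back-substitute:
1 = 43 − 3·14
1 = −3·186 + 13·43
1 = 13·787 − 55·186
1 = −55·2547 + 178·787
1 = 178·8428 − 589·2547
27831⁻¹ ≡ 7839 (mod 8428), so k ≡ 7839·4581 ≡ 7179 (mod 8428).
x = 25056 + 27831·7179 = 199823805.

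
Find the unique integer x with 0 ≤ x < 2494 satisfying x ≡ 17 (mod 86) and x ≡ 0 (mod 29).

Write x = 17 + 86·k. Then 86·k ≡ 0 − 17 ≡ 12 (mod 29).
Need 86⁻¹ mod 29. Extended Euclid on (29, 28):
29 = 1×28 + 1
28 = 28×1 + 0
Back-substitute:
1 = 29 − 28
86⁻¹ ≡ 28 (mod 29), so k ≡ 28·12 ≡ 17 (mod 29).
x = 17 + 86·17 = 1479.

1479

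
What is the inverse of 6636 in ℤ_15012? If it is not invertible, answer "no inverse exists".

no inverse exists

Euclidean algorithm on 15012, 6636:
15012 = 2·6636 + 1740
6636 = 3·1740 + 1416
1740 = 1·1416 + 324
1416 = 4·324 + 120
324 = 2·120 + 84
120 = 1·84 + 36
84 = 2·36 + 12
36 = 3·12 + 0
Since gcd = 12 > 1, 6636 is not a unit mod 15012.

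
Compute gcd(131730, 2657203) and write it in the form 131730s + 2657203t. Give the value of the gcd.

1

Repeated division:
2657203 = 20·131730 + 22603
131730 = 5·22603 + 18715
22603 = 1·18715 + 3888
18715 = 4·3888 + 3163
3888 = 1·3163 + 725
3163 = 4·725 + 263
725 = 2·263 + 199
263 = 1·199 + 64
199 = 3·64 + 7
64 = 9·7 + 1
7 = 7·1 + 0
gcd(131730, 2657203) = 1.
Working backward:
1 = 64 − 9·7
1 = −9·199 + 28·64
1 = 28·263 − 37·199
1 = −37·725 + 102·263
1 = 102·3163 − 445·725
1 = −445·3888 + 547·3163
1 = 547·18715 − 2633·3888
1 = −2633·22603 + 3180·18715
1 = 3180·131730 − 18533·22603
1 = −18533·2657203 + 373840·131730
So 1 = (-18533)·2657203 + (373840)·131730.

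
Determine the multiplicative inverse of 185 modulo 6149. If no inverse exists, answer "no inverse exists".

Apply the Euclidean algorithm to 6149 and 185:
6149 = 33*185 + 44
185 = 4*44 + 9
44 = 4*9 + 8
9 = 1*8 + 1
8 = 8*1 + 0
The gcd is 1. Working backward:
1 = 9 − 8
1 = −44 + 5·9
1 = 5·185 − 21·44
1 = −21·6149 + 698·185
So 185·698 ≡ 1 (mod 6149).

698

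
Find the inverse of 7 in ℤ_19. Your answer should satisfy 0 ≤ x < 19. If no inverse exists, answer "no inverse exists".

Run Euclid on (19, 7):
19 = 2·7 + 5
7 = 1·5 + 2
5 = 2·2 + 1
2 = 2·1 + 0
Since gcd(7, 19) = 1, back-substitute to write 1 as a combination:
1 = 5 − 2·2
1 = −2·7 + 3·5
1 = 3·19 − 8·7
So 7·(-8) ≡ 1 (mod 19), and -8 ≡ 11 (mod 19).

11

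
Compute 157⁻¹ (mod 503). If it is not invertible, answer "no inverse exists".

gcd(503, 157) by repeated division:
503 = 3*157 + 32
157 = 4*32 + 29
32 = 1*29 + 3
29 = 9*3 + 2
3 = 1*2 + 1
2 = 2*1 + 0
The gcd is 1. Working backward:
1 = 3 − 2
1 = −29 + 10·3
1 = 10·32 − 11·29
1 = −11·157 + 54·32
1 = 54·503 − 173·157
Thus 157·(-173) ≡ 1 (mod 503); reducing, -173 mod 503 = 330.

330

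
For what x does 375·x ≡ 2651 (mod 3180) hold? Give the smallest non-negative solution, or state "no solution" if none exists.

no solution

gcd(375, 3180):
3180 = 8×375 + 180
375 = 2×180 + 15
180 = 12×15 + 0
gcd = 15, but 15 ∤ 2651, so the congruence has no solution.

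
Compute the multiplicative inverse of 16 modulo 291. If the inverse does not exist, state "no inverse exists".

Extended Euclidean algorithm:
291 = 18×16 + 3
16 = 5×3 + 1
3 = 3×1 + 0
The gcd is 1. Working backward:
1 = 16 − 5·3
1 = −5·291 + 91·16
So 16·91 ≡ 1 (mod 291).

91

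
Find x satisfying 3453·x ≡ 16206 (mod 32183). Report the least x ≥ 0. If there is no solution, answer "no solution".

First find gcd(3453, 32183):
32183 = 9*3453 + 1106
3453 = 3*1106 + 135
1106 = 8*135 + 26
135 = 5*26 + 5
26 = 5*5 + 1
5 = 5*1 + 0
gcd = 1, so a unique solution mod 32183 exists.
Back-substitute for the Bézout coefficients:
1 = 26 − 5·5
1 = −5·135 + 26·26
1 = 26·1106 − 213·135
1 = −213·3453 + 665·1106
1 = 665·32183 − 6198·3453
So 3453·(-6198) ≡ 1 (mod 32183), giving 3453⁻¹ ≡ 25985.
x ≡ 3453⁻¹·16206 ≡ 25985·16206 ≡ 30538 (mod 32183).

30538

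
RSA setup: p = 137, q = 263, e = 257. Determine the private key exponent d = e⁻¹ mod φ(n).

φ(n) = (p−1)(q−1) = 136·262 = 35632.
Need d with 257·d ≡ 1 (mod 35632). Apply the extended Euclidean algorithm:
35632 = 138×257 + 166
257 = 1×166 + 91
166 = 1×91 + 75
91 = 1×75 + 16
75 = 4×16 + 11
16 = 1×11 + 5
11 = 2×5 + 1
5 = 5×1 + 0
Back-substitute:
1 = 11 − 2·5
1 = −2·16 + 3·11
1 = 3·75 − 14·16
1 = −14·91 + 17·75
1 = 17·166 − 31·91
1 = −31·257 + 48·166
1 = 48·35632 − 6655·257
So 257·(-6655) ≡ 1 (mod 35632), hence d ≡ -6655 ≡ 28977 (mod 35632).

28977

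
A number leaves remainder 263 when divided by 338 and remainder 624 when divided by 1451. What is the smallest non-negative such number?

Write x = 263 + 338·k. Then 338·k ≡ 624 − 263 ≡ 361 (mod 1451).
Need 338⁻¹ mod 1451. Extended Euclid on (1451, 338):
1451 = 4·338 + 99
338 = 3·99 + 41
99 = 2·41 + 17
41 = 2·17 + 7
17 = 2·7 + 3
7 = 2·3 + 1
3 = 3·1 + 0
Back-substitute:
1 = 7 − 2·3
1 = −2·17 + 5·7
1 = 5·41 − 12·17
1 = −12·99 + 29·41
1 = 29·338 − 99·99
1 = −99·1451 + 425·338
338⁻¹ ≡ 425 (mod 1451), so k ≡ 425·361 ≡ 1070 (mod 1451).
x = 263 + 338·1070 = 361923.

361923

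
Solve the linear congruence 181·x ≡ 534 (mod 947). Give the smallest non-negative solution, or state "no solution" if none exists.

207

First find gcd(181, 947):
947 = 5×181 + 42
181 = 4×42 + 13
42 = 3×13 + 3
13 = 4×3 + 1
3 = 3×1 + 0
gcd = 1, so a unique solution mod 947 exists.
Back-substitute for the Bézout coefficients:
1 = 13 − 4·3
1 = −4·42 + 13·13
1 = 13·181 − 56·42
1 = −56·947 + 293·181
So 181·(293) ≡ 1 (mod 947), giving 181⁻¹ ≡ 293.
x ≡ 181⁻¹·534 ≡ 293·534 ≡ 207 (mod 947).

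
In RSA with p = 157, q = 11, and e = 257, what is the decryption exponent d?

953

φ(n) = (p−1)(q−1) = 156·10 = 1560.
Need d with 257·d ≡ 1 (mod 1560). Apply the extended Euclidean algorithm:
1560 = 6·257 + 18
257 = 14·18 + 5
18 = 3·5 + 3
5 = 1·3 + 2
3 = 1·2 + 1
2 = 2·1 + 0
Back-substitute:
1 = 3 − 2
1 = −5 + 2·3
1 = 2·18 − 7·5
1 = −7·257 + 100·18
1 = 100·1560 − 607·257
So 257·(-607) ≡ 1 (mod 1560), hence d ≡ -607 ≡ 953 (mod 1560).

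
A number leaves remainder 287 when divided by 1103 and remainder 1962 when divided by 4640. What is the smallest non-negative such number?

Write x = 287 + 1103·k. Then 1103·k ≡ 1962 − 287 ≡ 1675 (mod 4640).
Need 1103⁻¹ mod 4640. Extended Euclid on (4640, 1103):
4640 = 4·1103 + 228
1103 = 4·228 + 191
228 = 1·191 + 37
191 = 5·37 + 6
37 = 6·6 + 1
6 = 6·1 + 0
Back-substitute:
1 = 37 − 6·6
1 = −6·191 + 31·37
1 = 31·228 − 37·191
1 = −37·1103 + 179·228
1 = 179·4640 − 753·1103
1103⁻¹ ≡ 3887 (mod 4640), so k ≡ 3887·1675 ≡ 805 (mod 4640).
x = 287 + 1103·805 = 888202.

888202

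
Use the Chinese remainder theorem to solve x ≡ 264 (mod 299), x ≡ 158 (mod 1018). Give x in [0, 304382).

Write x = 264 + 299·k. Then 299·k ≡ 158 − 264 ≡ 912 (mod 1018).
Need 299⁻¹ mod 1018. Extended Euclid on (1018, 299):
1018 = 3·299 + 121
299 = 2·121 + 57
121 = 2·57 + 7
57 = 8·7 + 1
7 = 7·1 + 0
Back-substitute:
1 = 57 − 8·7
1 = −8·121 + 17·57
1 = 17·299 − 42·121
1 = −42·1018 + 143·299
299⁻¹ ≡ 143 (mod 1018), so k ≡ 143·912 ≡ 112 (mod 1018).
x = 264 + 299·112 = 33752.

33752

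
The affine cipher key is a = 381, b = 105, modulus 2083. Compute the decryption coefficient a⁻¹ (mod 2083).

Run Euclid on (2083, 381):
2083 = 5*381 + 178
381 = 2*178 + 25
178 = 7*25 + 3
25 = 8*3 + 1
3 = 3*1 + 0
The gcd is 1. Working backward:
1 = 25 − 8·3
1 = −8·178 + 57·25
1 = 57·381 − 122·178
1 = −122·2083 + 667·381
So 381·667 ≡ 1 (mod 2083).

667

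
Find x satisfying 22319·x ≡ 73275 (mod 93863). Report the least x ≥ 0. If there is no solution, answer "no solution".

gcd(22319, 93863):
93863 = 4·22319 + 4587
22319 = 4·4587 + 3971
4587 = 1·3971 + 616
3971 = 6·616 + 275
616 = 2·275 + 66
275 = 4·66 + 11
66 = 6·11 + 0
gcd = 11, but 11 ∤ 73275, so the congruence has no solution.

no solution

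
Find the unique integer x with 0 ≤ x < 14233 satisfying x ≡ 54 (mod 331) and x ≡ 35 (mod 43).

Write x = 54 + 331·k. Then 331·k ≡ 35 − 54 ≡ 24 (mod 43).
Need 331⁻¹ mod 43. Extended Euclid on (43, 30):
43 = 1×30 + 13
30 = 2×13 + 4
13 = 3×4 + 1
4 = 4×1 + 0
Back-substitute:
1 = 13 − 3·4
1 = −3·30 + 7·13
1 = 7·43 − 10·30
331⁻¹ ≡ 33 (mod 43), so k ≡ 33·24 ≡ 18 (mod 43).
x = 54 + 331·18 = 6012.

6012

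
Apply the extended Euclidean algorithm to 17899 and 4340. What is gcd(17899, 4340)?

7

Euclidean algorithm:
17899 = 4·4340 + 539
4340 = 8·539 + 28
539 = 19·28 + 7
28 = 4·7 + 0
gcd(17899, 4340) = 7.
Working backward:
7 = 539 − 19·28
7 = −19·4340 + 153·539
7 = 153·17899 − 631·4340
So 7 = (153)·17899 + (-631)·4340.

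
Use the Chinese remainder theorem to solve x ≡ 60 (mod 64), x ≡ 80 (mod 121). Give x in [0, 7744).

1532

Write x = 60 + 64·k. Then 64·k ≡ 80 − 60 ≡ 20 (mod 121).
Need 64⁻¹ mod 121. Extended Euclid on (121, 64):
121 = 1·64 + 57
64 = 1·57 + 7
57 = 8·7 + 1
7 = 7·1 + 0
Back-substitute:
1 = 57 − 8·7
1 = −8·64 + 9·57
1 = 9·121 − 17·64
64⁻¹ ≡ 104 (mod 121), so k ≡ 104·20 ≡ 23 (mod 121).
x = 60 + 64·23 = 1532.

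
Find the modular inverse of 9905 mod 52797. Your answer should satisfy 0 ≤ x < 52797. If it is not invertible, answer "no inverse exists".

10085

Apply the Euclidean algorithm to 52797 and 9905:
52797 = 5·9905 + 3272
9905 = 3·3272 + 89
3272 = 36·89 + 68
89 = 1·68 + 21
68 = 3·21 + 5
21 = 4·5 + 1
5 = 5·1 + 0
The gcd is 1. Working backward:
1 = 21 − 4·5
1 = −4·68 + 13·21
1 = 13·89 − 17·68
1 = −17·3272 + 625·89
1 = 625·9905 − 1892·3272
1 = −1892·52797 + 10085·9905
So 9905·10085 ≡ 1 (mod 52797).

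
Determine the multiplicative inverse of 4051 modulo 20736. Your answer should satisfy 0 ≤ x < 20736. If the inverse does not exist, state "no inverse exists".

Extended Euclidean algorithm:
20736 = 5*4051 + 481
4051 = 8*481 + 203
481 = 2*203 + 75
203 = 2*75 + 53
75 = 1*53 + 22
53 = 2*22 + 9
22 = 2*9 + 4
9 = 2*4 + 1
4 = 4*1 + 0
gcd = 1, so the inverse exists. Back-substitute:
1 = 9 − 2·4
1 = −2·22 + 5·9
1 = 5·53 − 12·22
1 = −12·75 + 17·53
1 = 17·203 − 46·75
1 = −46·481 + 109·203
1 = 109·4051 − 918·481
1 = −918·20736 + 4699·4051
So 4051·4699 ≡ 1 (mod 20736).

4699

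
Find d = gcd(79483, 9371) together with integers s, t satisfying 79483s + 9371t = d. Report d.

Apply Euclid's algorithm to 79483 and 9371:
79483 = 8*9371 + 4515
9371 = 2*4515 + 341
4515 = 13*341 + 82
341 = 4*82 + 13
82 = 6*13 + 4
13 = 3*4 + 1
4 = 4*1 + 0
gcd(79483, 9371) = 1.
Working backward:
1 = 13 − 3·4
1 = −3·82 + 19·13
1 = 19·341 − 79·82
1 = −79·4515 + 1046·341
1 = 1046·9371 − 2171·4515
1 = −2171·79483 + 18414·9371
So 1 = (-2171)·79483 + (18414)·9371.

1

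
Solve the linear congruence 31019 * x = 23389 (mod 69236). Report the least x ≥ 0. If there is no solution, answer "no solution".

59755

First find gcd(31019, 69236):
69236 = 2×31019 + 7198
31019 = 4×7198 + 2227
7198 = 3×2227 + 517
2227 = 4×517 + 159
517 = 3×159 + 40
159 = 3×40 + 39
40 = 1×39 + 1
39 = 39×1 + 0
gcd = 1, so a unique solution mod 69236 exists.
Back-substitute for the Bézout coefficients:
1 = 40 − 39
1 = −159 + 4·40
1 = 4·517 − 13·159
1 = −13·2227 + 56·517
1 = 56·7198 − 181·2227
1 = −181·31019 + 780·7198
1 = 780·69236 − 1741·31019
So 31019·(-1741) ≡ 1 (mod 69236), giving 31019⁻¹ ≡ 67495.
x ≡ 31019⁻¹·23389 ≡ 67495·23389 ≡ 59755 (mod 69236).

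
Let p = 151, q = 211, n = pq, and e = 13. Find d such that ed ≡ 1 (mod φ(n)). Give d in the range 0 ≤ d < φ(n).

29077

φ(n) = (p−1)(q−1) = 150·210 = 31500.
Need d with 13·d ≡ 1 (mod 31500). Apply the extended Euclidean algorithm:
31500 = 2423×13 + 1
13 = 13×1 + 0
Back-substitute:
1 = 31500 − 2423·13
So 13·(-2423) ≡ 1 (mod 31500), hence d ≡ -2423 ≡ 29077 (mod 31500).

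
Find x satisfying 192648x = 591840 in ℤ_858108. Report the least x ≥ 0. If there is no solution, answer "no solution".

62069

First find gcd(192648, 858108):
858108 = 4·192648 + 87516
192648 = 2·87516 + 17616
87516 = 4·17616 + 17052
17616 = 1·17052 + 564
17052 = 30·564 + 132
564 = 4·132 + 36
132 = 3·36 + 24
36 = 1·24 + 12
24 = 2·12 + 0
gcd = 12 and 12 | 591840, so solutions exist. Divide through by 12: 16054x ≡ 49320 (mod 71509).
Now find 16054⁻¹ mod 71509:
71509 = 4*16054 + 7293
16054 = 2*7293 + 1468
7293 = 4*1468 + 1421
1468 = 1*1421 + 47
1421 = 30*47 + 11
47 = 4*11 + 3
11 = 3*3 + 2
3 = 1*2 + 1
2 = 2*1 + 0
Back-substitute:
1 = 3 − 2
1 = −11 + 4·3
1 = 4·47 − 17·11
1 = −17·1421 + 514·47
1 = 514·1468 − 531·1421
1 = −531·7293 + 2638·1468
1 = 2638·16054 − 5807·7293
1 = −5807·71509 + 25866·16054
So 16054⁻¹ ≡ 25866 (mod 71509).
Then x ≡ 25866·49320 ≡ 62069 (mod 71509); the smallest non-negative solution is x = 62069.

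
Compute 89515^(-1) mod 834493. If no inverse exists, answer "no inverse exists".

gcd(834493, 89515) by repeated division:
834493 = 9×89515 + 28858
89515 = 3×28858 + 2941
28858 = 9×2941 + 2389
2941 = 1×2389 + 552
2389 = 4×552 + 181
552 = 3×181 + 9
181 = 20×9 + 1
9 = 9×1 + 0
The gcd is 1. Working backward:
1 = 181 − 20·9
1 = −20·552 + 61·181
1 = 61·2389 − 264·552
1 = −264·2941 + 325·2389
1 = 325·28858 − 3189·2941
1 = −3189·89515 + 9892·28858
1 = 9892·834493 − 92217·89515
Thus 89515·(-92217) ≡ 1 (mod 834493); reducing, -92217 mod 834493 = 742276.

742276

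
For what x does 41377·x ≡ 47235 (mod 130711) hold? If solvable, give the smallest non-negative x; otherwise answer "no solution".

no solution

gcd(41377, 130711):
130711 = 3·41377 + 6580
41377 = 6·6580 + 1897
6580 = 3·1897 + 889
1897 = 2·889 + 119
889 = 7·119 + 56
119 = 2·56 + 7
56 = 8·7 + 0
gcd = 7, but 7 ∤ 47235, so the congruence has no solution.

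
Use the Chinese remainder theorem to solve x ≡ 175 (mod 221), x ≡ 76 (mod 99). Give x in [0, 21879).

Write x = 175 + 221·k. Then 221·k ≡ 76 − 175 ≡ 0 (mod 99).
Need 221⁻¹ mod 99. Extended Euclid on (99, 23):
99 = 4×23 + 7
23 = 3×7 + 2
7 = 3×2 + 1
2 = 2×1 + 0
Back-substitute:
1 = 7 − 3·2
1 = −3·23 + 10·7
1 = 10·99 − 43·23
221⁻¹ ≡ 56 (mod 99), so k ≡ 56·0 ≡ 0 (mod 99).
x = 175 + 221·0 = 175.

175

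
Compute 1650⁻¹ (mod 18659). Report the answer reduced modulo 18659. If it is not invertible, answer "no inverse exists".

Extended Euclidean algorithm:
18659 = 11*1650 + 509
1650 = 3*509 + 123
509 = 4*123 + 17
123 = 7*17 + 4
17 = 4*4 + 1
4 = 4*1 + 0
The gcd is 1. Working backward:
1 = 17 − 4·4
1 = −4·123 + 29·17
1 = 29·509 − 120·123
1 = −120·1650 + 389·509
1 = 389·18659 − 4399·1650
So 1650·(-4399) ≡ 1 (mod 18659), and -4399 ≡ 14260 (mod 18659).

14260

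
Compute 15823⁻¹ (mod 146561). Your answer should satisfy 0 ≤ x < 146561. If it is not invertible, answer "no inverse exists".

Extended Euclidean algorithm:
146561 = 9·15823 + 4154
15823 = 3·4154 + 3361
4154 = 1·3361 + 793
3361 = 4·793 + 189
793 = 4·189 + 37
189 = 5·37 + 4
37 = 9·4 + 1
4 = 4·1 + 0
gcd = 1, so the inverse exists. Back-substitute:
1 = 37 − 9·4
1 = −9·189 + 46·37
1 = 46·793 − 193·189
1 = −193·3361 + 818·793
1 = 818·4154 − 1011·3361
1 = −1011·15823 + 3851·4154
1 = 3851·146561 − 35670·15823
Thus 15823·(-35670) ≡ 1 (mod 146561); reducing, -35670 mod 146561 = 110891.

110891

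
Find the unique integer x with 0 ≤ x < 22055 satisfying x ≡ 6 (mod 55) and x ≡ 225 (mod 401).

12656

Write x = 6 + 55·k. Then 55·k ≡ 225 − 6 ≡ 219 (mod 401).
Need 55⁻¹ mod 401. Extended Euclid on (401, 55):
401 = 7·55 + 16
55 = 3·16 + 7
16 = 2·7 + 2
7 = 3·2 + 1
2 = 2·1 + 0
Back-substitute:
1 = 7 − 3·2
1 = −3·16 + 7·7
1 = 7·55 − 24·16
1 = −24·401 + 175·55
55⁻¹ ≡ 175 (mod 401), so k ≡ 175·219 ≡ 230 (mod 401).
x = 6 + 55·230 = 12656.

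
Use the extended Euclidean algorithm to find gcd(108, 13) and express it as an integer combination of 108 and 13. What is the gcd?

Apply Euclid's algorithm to 108 and 13:
108 = 8*13 + 4
13 = 3*4 + 1
4 = 4*1 + 0
gcd(108, 13) = 1.
Back-substituting:
1 = 13 − 3·4
1 = −3·108 + 25·13
So 1 = (-3)·108 + (25)·13.

1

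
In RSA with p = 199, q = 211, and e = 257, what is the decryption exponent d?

φ(n) = (p−1)(q−1) = 198·210 = 41580.
Need d with 257·d ≡ 1 (mod 41580). Apply the extended Euclidean algorithm:
41580 = 161×257 + 203
257 = 1×203 + 54
203 = 3×54 + 41
54 = 1×41 + 13
41 = 3×13 + 2
13 = 6×2 + 1
2 = 2×1 + 0
Back-substitute:
1 = 13 − 6·2
1 = −6·41 + 19·13
1 = 19·54 − 25·41
1 = −25·203 + 94·54
1 = 94·257 − 119·203
1 = −119·41580 + 19253·257
So 257·19253 ≡ 1 (mod 41580), hence d = 19253.

19253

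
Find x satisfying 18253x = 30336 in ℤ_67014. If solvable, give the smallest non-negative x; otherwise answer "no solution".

First find gcd(18253, 67014):
67014 = 3·18253 + 12255
18253 = 1·12255 + 5998
12255 = 2·5998 + 259
5998 = 23·259 + 41
259 = 6·41 + 13
41 = 3·13 + 2
13 = 6·2 + 1
2 = 2·1 + 0
gcd = 1, so a unique solution mod 67014 exists.
Back-substitute for the Bézout coefficients:
1 = 13 − 6·2
1 = −6·41 + 19·13
1 = 19·259 − 120·41
1 = −120·5998 + 2779·259
1 = 2779·12255 − 5678·5998
1 = −5678·18253 + 8457·12255
1 = 8457·67014 − 31049·18253
So 18253·(-31049) ≡ 1 (mod 67014), giving 18253⁻¹ ≡ 35965.
x ≡ 18253⁻¹·30336 ≡ 35965·30336 ≡ 46320 (mod 67014).

46320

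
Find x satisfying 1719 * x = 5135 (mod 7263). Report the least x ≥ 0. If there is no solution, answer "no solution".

no solution

gcd(1719, 7263):
7263 = 4·1719 + 387
1719 = 4·387 + 171
387 = 2·171 + 45
171 = 3·45 + 36
45 = 1·36 + 9
36 = 4·9 + 0
gcd = 9, but 9 ∤ 5135, so the congruence has no solution.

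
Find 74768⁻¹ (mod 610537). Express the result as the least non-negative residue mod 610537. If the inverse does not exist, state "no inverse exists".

466093

Run Euclid on (610537, 74768):
610537 = 8×74768 + 12393
74768 = 6×12393 + 410
12393 = 30×410 + 93
410 = 4×93 + 38
93 = 2×38 + 17
38 = 2×17 + 4
17 = 4×4 + 1
4 = 4×1 + 0
The gcd is 1. Working backward:
1 = 17 − 4·4
1 = −4·38 + 9·17
1 = 9·93 − 22·38
1 = −22·410 + 97·93
1 = 97·12393 − 2932·410
1 = −2932·74768 + 17689·12393
1 = 17689·610537 − 144444·74768
Hence 74768⁻¹ ≡ -144444 ≡ 466093 (mod 610537).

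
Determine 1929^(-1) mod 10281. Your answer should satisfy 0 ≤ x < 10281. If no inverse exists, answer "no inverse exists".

Euclidean algorithm on 10281, 1929:
10281 = 5*1929 + 636
1929 = 3*636 + 21
636 = 30*21 + 6
21 = 3*6 + 3
6 = 2*3 + 0
The gcd is 3, not 1, hence no inverse exists.

no inverse exists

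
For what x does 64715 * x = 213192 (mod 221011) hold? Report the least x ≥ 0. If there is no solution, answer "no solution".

First find gcd(64715, 221011):
221011 = 3×64715 + 26866
64715 = 2×26866 + 10983
26866 = 2×10983 + 4900
10983 = 2×4900 + 1183
4900 = 4×1183 + 168
1183 = 7×168 + 7
168 = 24×7 + 0
gcd = 7 and 7 | 213192, so solutions exist. Divide through by 7: 9245x ≡ 30456 (mod 31573).
Now find 9245⁻¹ mod 31573:
31573 = 3·9245 + 3838
9245 = 2·3838 + 1569
3838 = 2·1569 + 700
1569 = 2·700 + 169
700 = 4·169 + 24
169 = 7·24 + 1
24 = 24·1 + 0
Back-substitute:
1 = 169 − 7·24
1 = −7·700 + 29·169
1 = 29·1569 − 65·700
1 = −65·3838 + 159·1569
1 = 159·9245 − 383·3838
1 = −383·31573 + 1308·9245
So 9245⁻¹ ≡ 1308 (mod 31573).
Then x ≡ 1308·30456 ≡ 22895 (mod 31573); the smallest non-negative solution is x = 22895.

22895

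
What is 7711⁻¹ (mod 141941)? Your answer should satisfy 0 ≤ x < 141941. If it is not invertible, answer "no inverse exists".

131283

Run Euclid on (141941, 7711):
141941 = 18·7711 + 3143
7711 = 2·3143 + 1425
3143 = 2·1425 + 293
1425 = 4·293 + 253
293 = 1·253 + 40
253 = 6·40 + 13
40 = 3·13 + 1
13 = 13·1 + 0
Since gcd(7711, 141941) = 1, back-substitute to write 1 as a combination:
1 = 40 − 3·13
1 = −3·253 + 19·40
1 = 19·293 − 22·253
1 = −22·1425 + 107·293
1 = 107·3143 − 236·1425
1 = −236·7711 + 579·3143
1 = 579·141941 − 10658·7711
Hence 7711⁻¹ ≡ -10658 ≡ 131283 (mod 141941).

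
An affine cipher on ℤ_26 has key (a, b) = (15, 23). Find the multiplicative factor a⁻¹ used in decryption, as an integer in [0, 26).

7

Run Euclid on (26, 15):
26 = 1·15 + 11
15 = 1·11 + 4
11 = 2·4 + 3
4 = 1·3 + 1
3 = 3·1 + 0
gcd = 1, so the inverse exists. Back-substitute:
1 = 4 − 3
1 = −11 + 3·4
1 = 3·15 − 4·11
1 = −4·26 + 7·15
So 15·7 ≡ 1 (mod 26).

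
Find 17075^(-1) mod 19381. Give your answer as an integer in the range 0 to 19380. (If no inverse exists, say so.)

15725

gcd(19381, 17075) by repeated division:
19381 = 1*17075 + 2306
17075 = 7*2306 + 933
2306 = 2*933 + 440
933 = 2*440 + 53
440 = 8*53 + 16
53 = 3*16 + 5
16 = 3*5 + 1
5 = 5*1 + 0
Since gcd(17075, 19381) = 1, back-substitute to write 1 as a combination:
1 = 16 − 3·5
1 = −3·53 + 10·16
1 = 10·440 − 83·53
1 = −83·933 + 176·440
1 = 176·2306 − 435·933
1 = −435·17075 + 3221·2306
1 = 3221·19381 − 3656·17075
Hence 17075⁻¹ ≡ -3656 ≡ 15725 (mod 19381).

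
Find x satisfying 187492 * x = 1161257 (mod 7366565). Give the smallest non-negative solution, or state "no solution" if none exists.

1392091

First find gcd(187492, 7366565):
7366565 = 39·187492 + 54377
187492 = 3·54377 + 24361
54377 = 2·24361 + 5655
24361 = 4·5655 + 1741
5655 = 3·1741 + 432
1741 = 4·432 + 13
432 = 33·13 + 3
13 = 4·3 + 1
3 = 3·1 + 0
gcd = 1, so a unique solution mod 7366565 exists.
Back-substitute for the Bézout coefficients:
1 = 13 − 4·3
1 = −4·432 + 133·13
1 = 133·1741 − 536·432
1 = −536·5655 + 1741·1741
1 = 1741·24361 − 7500·5655
1 = −7500·54377 + 16741·24361
1 = 16741·187492 − 57723·54377
1 = −57723·7366565 + 2267938·187492
So 187492·(2267938) ≡ 1 (mod 7366565), giving 187492⁻¹ ≡ 2267938.
x ≡ 187492⁻¹·1161257 ≡ 2267938·1161257 ≡ 1392091 (mod 7366565).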